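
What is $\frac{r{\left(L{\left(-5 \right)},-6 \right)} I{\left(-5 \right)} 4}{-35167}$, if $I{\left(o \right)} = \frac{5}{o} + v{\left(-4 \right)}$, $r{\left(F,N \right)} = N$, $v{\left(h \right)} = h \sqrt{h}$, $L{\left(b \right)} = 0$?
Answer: $- \frac{24}{35167} - \frac{192 i}{35167} \approx -0.00068246 - 0.0054597 i$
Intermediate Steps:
$v{\left(h \right)} = h^{\frac{3}{2}}$
$I{\left(o \right)} = - 8 i + \frac{5}{o}$ ($I{\left(o \right)} = \frac{5}{o} + \left(-4\right)^{\frac{3}{2}} = \frac{5}{o} - 8 i = - 8 i + \frac{5}{o}$)
$\frac{r{\left(L{\left(-5 \right)},-6 \right)} I{\left(-5 \right)} 4}{-35167} = \frac{- 6 \left(- 8 i + \frac{5}{-5}\right) 4}{-35167} = - 6 \left(- 8 i + 5 \left(- \frac{1}{5}\right)\right) 4 \left(- \frac{1}{35167}\right) = - 6 \left(- 8 i - 1\right) 4 \left(- \frac{1}{35167}\right) = - 6 \left(-1 - 8 i\right) 4 \left(- \frac{1}{35167}\right) = \left(6 + 48 i\right) 4 \left(- \frac{1}{35167}\right) = \left(24 + 192 i\right) \left(- \frac{1}{35167}\right) = - \frac{24}{35167} - \frac{192 i}{35167}$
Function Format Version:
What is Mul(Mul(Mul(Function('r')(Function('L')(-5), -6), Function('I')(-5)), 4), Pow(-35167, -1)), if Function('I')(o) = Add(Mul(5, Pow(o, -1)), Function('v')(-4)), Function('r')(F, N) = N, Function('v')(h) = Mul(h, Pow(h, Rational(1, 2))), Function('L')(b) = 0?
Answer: Add(Rational(-24, 35167), Mul(Rational(-192, 35167), I)) ≈ Add(-0.00068246, Mul(-0.0054597, I))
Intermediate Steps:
Function('v')(h) = Pow(h, Rational(3, 2))
Function('I')(o) = Add(Mul(-8, I), Mul(5, Pow(o, -1))) (Function('I')(o) = Add(Mul(5, Pow(o, -1)), Pow(-4, Rational(3, 2))) = Add(Mul(5, Pow(o, -1)), Mul(-8, I)) = Add(Mul(-8, I), Mul(5, Pow(o, -1))))
Mul(Mul(Mul(Function('r')(Function('L')(-5), -6), Function('I')(-5)), 4), Pow(-35167, -1)) = Mul(Mul(Mul(-6, Add(Mul(-8, I), Mul(5, Pow(-5, -1)))), 4), Pow(-35167, -1)) = Mul(Mul(Mul(-6, Add(Mul(-8, I), Mul(5, Rational(-1, 5)))), 4), Rational(-1, 35167)) = Mul(Mul(Mul(-6, Add(Mul(-8, I), -1)), 4), Rational(-1, 35167)) = Mul(Mul(Mul(-6, Add(-1, Mul(-8, I))), 4), Rational(-1, 35167)) = Mul(Mul(Add(6, Mul(48, I)), 4), Rational(-1, 35167)) = Mul(Add(24, Mul(192, I)), Rational(-1, 35167)) = Add(Rational(-24, 35167), Mul(Rational(-192, 35167), I))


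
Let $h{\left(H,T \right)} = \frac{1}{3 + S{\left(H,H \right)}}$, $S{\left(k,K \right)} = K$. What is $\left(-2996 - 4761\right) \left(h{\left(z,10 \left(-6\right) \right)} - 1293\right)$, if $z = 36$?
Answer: $\frac{391154482}{39} \approx 1.003 \cdot 10^{7}$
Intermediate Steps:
$h{\left(H,T \right)} = \frac{1}{3 + H}$
$\left(-2996 - 4761\right) \left(h{\left(z,10 \left(-6\right) \right)} - 1293\right) = \left(-2996 - 4761\right) \left(\frac{1}{3 + 36} - 1293\right) = - 7757 \left(\frac{1}{39} - 1293\right) = \left(-7757\right) \left(- \frac{50426}{39}\right) = \frac{391154482}{39}$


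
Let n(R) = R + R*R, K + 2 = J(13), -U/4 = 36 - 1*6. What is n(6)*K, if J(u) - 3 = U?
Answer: -4998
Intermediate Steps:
U = -120 (U = -4*(36 - 1*6) = -4*(36 - 6) = -4*30 = -120)
J(u) = -117 (J(u) = 3 - 120 = -117)
K = -119 (K = -2 - 117 = -119)
n(R) = R + R²
n(6)*K = (6*(1 + 6))*(-119) = (6*7)*(-119) = 42*(-119) = -4998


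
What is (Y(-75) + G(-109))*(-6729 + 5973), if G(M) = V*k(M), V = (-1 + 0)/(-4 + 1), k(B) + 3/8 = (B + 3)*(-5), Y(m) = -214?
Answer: 56637/2 ≈ 28319.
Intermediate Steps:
k(B) = -123/8 - 5*B (k(B) = -3/8 + (B + 3)*(-5) = -3/8 + (3 + B)*(-5) = -3/8 + (-15 - 5*B) = -123/8 - 5*B)
V = 1/3 (V = -1/(-3) = -1*(-1/3) = 1/3 ≈ 0.33333)
G(M) = -41/8 - 5*M/3 (G(M) = (-123/8 - 5*M)/3 = -41/8 - 5*M/3)
(Y(-75) + G(-109))*(-6729 + 5973) = (-214 + (-41/8 - 5/3*(-109)))*(-6729 + 5973) = (-214 + (-41/8 + 545/3))*(-756) = (-214 + 4237/24)*(-756) = -899/24*(-756) = 56637/2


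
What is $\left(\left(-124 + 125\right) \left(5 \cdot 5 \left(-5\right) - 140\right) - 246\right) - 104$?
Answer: $-615$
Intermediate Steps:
$\left(\left(-124 + 125\right) \left(5 \cdot 5 \left(-5\right) - 140\right) - 246\right) - 104 = \left(1 \left(25 \left(-5\right) - 140\right) - 246\right) - 104 = \left(1 \left(-125 - 140\right) - 246\right) - 104 = \left(1 \left(-265\right) - 246\right) - 104 = \left(-265 - 246\right) - 104 = -511 - 104 = -615$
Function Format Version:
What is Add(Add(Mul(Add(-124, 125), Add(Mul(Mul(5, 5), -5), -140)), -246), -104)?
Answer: -615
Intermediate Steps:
Add(Add(Mul(Add(-124, 125), Add(Mul(Mul(5, 5), -5), -140)), -246), -104) = Add(Add(Mul(1, Add(Mul(25, -5), -140)), -246), -104) = Add(Add(Mul(1, Add(-125, -140)), -246), -104) = Add(Add(Mul(1, -265), -246), -104) = Add(Add(-265, -246), -104) = Add(-511, -104) = -615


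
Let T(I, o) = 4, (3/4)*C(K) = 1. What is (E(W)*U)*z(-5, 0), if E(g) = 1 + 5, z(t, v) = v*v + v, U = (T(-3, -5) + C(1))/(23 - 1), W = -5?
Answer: 0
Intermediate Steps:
C(K) = 4/3 (C(K) = (4/3)*1 = 4/3)
U = 8/33 (U = (4 + 4/3)/(23 - 1) = (16/3)/22 = (16/3)*(1/22) = 8/33 ≈ 0.24242)
z(t, v) = v + v² (z(t, v) = v² + v = v + v²)
E(g) = 6
(E(W)*U)*z(-5, 0) = (6*(8/33))*(0*(1 + 0)) = 16*(0*1)/11 = (16/11)*0 = 0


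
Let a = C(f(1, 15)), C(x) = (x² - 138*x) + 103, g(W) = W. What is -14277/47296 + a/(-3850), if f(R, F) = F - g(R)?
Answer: 11133959/91044800 ≈ 0.12229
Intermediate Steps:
f(R, F) = F - R
C(x) = 103 + x² - 138*x
a = -1633 (a = 103 + (15 - 1*1)² - 138*(15 - 1*1) = 103 + (15 - 1)² - 138*(15 - 1) = 103 + 14² - 138*14 = 103 + 196 - 1932 = -1633)
-14277/47296 + a/(-3850) = -14277/47296 - 1633/(-3850) = -14277*1/47296 - 1633*(-1/3850) = -14277/47296 + 1633/3850 = 11133959/91044800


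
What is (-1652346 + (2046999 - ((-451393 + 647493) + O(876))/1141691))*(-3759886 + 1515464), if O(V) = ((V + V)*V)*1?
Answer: -1011269326860514562/1141691 ≈ -8.8576e+11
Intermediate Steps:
O(V) = 2*V² (O(V) = ((2*V)*V)*1 = (2*V²)*1 = 2*V²)
(-1652346 + (2046999 - ((-451393 + 647493) + O(876))/1141691))*(-3759886 + 1515464) = (-1652346 + (2046999 - ((-451393 + 647493) + 2*876²)/1141691))*(-3759886 + 1515464) = (-1652346 + (2046999 - (196100 + 2*767376)/1141691))*(-2244422) = (-1652346 + (2046999 - (196100 + 1534752)/1141691))*(-2244422) = (-1652346 + (2046999 - 1730852/1141691))*(-2244422) = (-1652346 + 2337038604457/1141691)*(-2244422) = (450570047371/1141691)*(-2244422) = -1011269326860514562/1141691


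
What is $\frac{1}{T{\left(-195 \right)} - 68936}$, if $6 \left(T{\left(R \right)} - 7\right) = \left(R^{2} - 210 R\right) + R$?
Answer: $- \frac{1}{55799} \approx -1.7921 \cdot 10^{-5}$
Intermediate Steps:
$T{\left(R \right)} = 7 - \frac{209 R}{6} + \frac{R^{2}}{6}$ ($T{\left(R \right)} = 7 + \frac{\left(R^{2} - 210 R\right) + R}{6} = 7 + \frac{R^{2} - 209 R}{6} = 7 + \left(- \frac{209 R}{6} + \frac{R^{2}}{6}\right) = 7 - \frac{209 R}{6} + \frac{R^{2}}{6}$)
$\frac{1}{T{\left(-195 \right)} - 68936} = \frac{1}{\left(7 - - \frac{13585}{2} + \frac{\left(-195\right)^{2}}{6}\right) - 68936} = \frac{1}{\left(7 + \frac{13585}{2} + \frac{1}{6} \cdot 38025\right) - 68936} = \frac{1}{\left(7 + \frac{13585}{2} + \frac{12675}{2}\right) - 68936} = \frac{1}{13137 - 68936} = \frac{1}{-55799} = - \frac{1}{55799}$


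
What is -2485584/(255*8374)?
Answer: -414264/355895 ≈ -1.1640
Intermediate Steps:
-2485584/(255*8374) = -2485584/2135370 = -2485584*1/2135370 = -414264/355895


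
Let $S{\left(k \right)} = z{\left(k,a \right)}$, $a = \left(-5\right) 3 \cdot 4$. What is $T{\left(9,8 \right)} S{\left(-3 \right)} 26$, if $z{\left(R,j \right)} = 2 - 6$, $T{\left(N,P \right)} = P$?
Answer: $-832$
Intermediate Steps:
$a = -60$ ($a = \left(-15\right) 4 = -60$)
$z{\left(R,j \right)} = -4$ ($z{\left(R,j \right)} = 2 - 6 = -4$)
$S{\left(k \right)} = -4$
$T{\left(9,8 \right)} S{\left(-3 \right)} 26 = 8 \left(-4\right) 26 = \left(-32\right) 26 = -832$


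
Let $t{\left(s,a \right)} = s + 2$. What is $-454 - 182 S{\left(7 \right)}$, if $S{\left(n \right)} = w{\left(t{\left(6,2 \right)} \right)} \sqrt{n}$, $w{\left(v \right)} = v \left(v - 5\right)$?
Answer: $-454 - 4368 \sqrt{7} \approx -12011.0$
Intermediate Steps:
$t{\left(s,a \right)} = 2 + s$
$w{\left(v \right)} = v \left(-5 + v\right)$
$S{\left(n \right)} = 24 \sqrt{n}$ ($S{\left(n \right)} = \left(2 + 6\right) \left(-5 + \left(2 + 6\right)\right) \sqrt{n} = 8 \left(-5 + 8\right) \sqrt{n} = 8 \cdot 3 \sqrt{n} = 24 \sqrt{n}$)
$-454 - 182 S{\left(7 \right)} = -454 - 182 \cdot 24 \sqrt{7} = -454 - 4368 \sqrt{7}$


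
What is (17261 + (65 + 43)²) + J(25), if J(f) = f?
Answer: 28950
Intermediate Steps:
(17261 + (65 + 43)²) + J(25) = (17261 + (65 + 43)²) + 25 = (17261 + 108²) + 25 = (17261 + 11664) + 25 = 28925 + 25 = 28950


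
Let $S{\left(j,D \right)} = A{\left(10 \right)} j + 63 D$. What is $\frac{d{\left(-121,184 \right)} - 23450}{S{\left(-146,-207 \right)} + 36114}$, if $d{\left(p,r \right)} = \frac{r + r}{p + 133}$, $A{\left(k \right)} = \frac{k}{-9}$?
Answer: $- \frac{210774}{209117} \approx -1.0079$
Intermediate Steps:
$A{\left(k \right)} = - \frac{k}{9}$ ($A{\left(k \right)} = k \left(- \frac{1}{9}\right) = - \frac{k}{9}$)
$d{\left(p,r \right)} = \frac{2 r}{133 + p}$
$S{\left(j,D \right)} = 63 D - \frac{10 j}{9}$ ($S{\left(j,D \right)} = \left(- \frac{1}{9}\right) 10 j + 63 D = - \frac{10 j}{9} + 63 D = 63 D - \frac{10 j}{9}$)
$\frac{d{\left(-121,184 \right)} - 23450}{S{\left(-146,-207 \right)} + 36114} = \frac{2 \cdot 184 \frac{1}{133 - 121} - 23450}{\left(63 \left(-207\right) - - \frac{1460}{9}\right) + 36114} = \frac{2 \cdot 184 \cdot \frac{1}{12} - 23450}{\left(-13041 + \frac{1460}{9}\right) + 36114} = \frac{2 \cdot 184 \cdot \frac{1}{12} - 23450}{- \frac{115909}{9} + 36114} = \frac{\frac{92}{3} - 23450}{\frac{209117}{9}} = \left(- \frac{70258}{3}\right) \frac{9}{209117} = - \frac{210774}{209117}$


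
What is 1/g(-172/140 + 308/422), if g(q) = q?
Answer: -7385/3683 ≈ -2.0052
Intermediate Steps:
1/g(-172/140 + 308/422) = 1/(-172/140 + 308/422) = 1/(-172*1/140 + 308*(1/422)) = 1/(-43/35 + 154/211) = 1/(-3683/7385) = -7385/3683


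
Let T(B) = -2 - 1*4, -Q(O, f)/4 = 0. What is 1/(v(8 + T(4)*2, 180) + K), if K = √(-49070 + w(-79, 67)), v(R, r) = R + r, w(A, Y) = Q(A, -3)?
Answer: 88/40023 - I*√49070/80046 ≈ 0.0021987 - 0.0027674*I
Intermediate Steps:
Q(O, f) = 0 (Q(O, f) = -4*0 = 0)
w(A, Y) = 0
T(B) = -6 (T(B) = -2 - 4 = -6)
K = I*√49070 (K = √(-49070 + 0) = √(-49070) = I*√49070 ≈ 221.52*I)
1/(v(8 + T(4)*2, 180) + K) = 1/(((8 - 6*2) + 180) + I*√49070) = 1/(((8 - 12) + 180) + I*√49070) = 1/((-4 + 180) + I*√49070) = 1/(176 + I*√49070)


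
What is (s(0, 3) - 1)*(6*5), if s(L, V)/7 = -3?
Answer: -660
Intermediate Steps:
s(L, V) = -21 (s(L, V) = 7*(-3) = -21)
(s(0, 3) - 1)*(6*5) = (-21 - 1)*(6*5) = -22*30 = -660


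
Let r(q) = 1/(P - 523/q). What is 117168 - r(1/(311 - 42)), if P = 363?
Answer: 16441482433/140324 ≈ 1.1717e+5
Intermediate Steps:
r(q) = 1/(363 - 523/q)
117168 - r(1/(311 - 42)) = 117168 - 1/((311 - 42)*(-523 + 363/(311 - 42))) = 117168 - 1/(269*(-523 + 363/269)) = 117168 - 1/(269*(-140324/269)) = 117168 - (-269)/(269*140324) = 117168 - 1*(-1/140324) = 117168 + 1/140324 = 16441482433/140324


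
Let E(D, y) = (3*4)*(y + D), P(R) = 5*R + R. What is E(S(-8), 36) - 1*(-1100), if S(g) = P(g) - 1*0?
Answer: 956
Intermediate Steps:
P(R) = 6*R
S(g) = 6*g (S(g) = 6*g - 1*0 = 6*g + 0 = 6*g)
E(D, y) = 12*D + 12*y (E(D, y) = 12*(D + y) = 12*D + 12*y)
E(S(-8), 36) - 1*(-1100) = (12*(6*(-8)) + 12*36) - 1*(-1100) = (12*(-48) + 432) + 1100 = (-576 + 432) + 1100 = -144 + 1100 = 956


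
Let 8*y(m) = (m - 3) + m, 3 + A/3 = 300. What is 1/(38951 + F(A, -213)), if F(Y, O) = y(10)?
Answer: 8/311625 ≈ 2.5672e-5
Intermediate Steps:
A = 891 (A = -9 + 3*300 = -9 + 900 = 891)
y(m) = -3/8 + m/4 (y(m) = ((m - 3) + m)/8 = ((-3 + m) + m)/8 = (-3 + 2*m)/8 = -3/8 + m/4)
F(Y, O) = 17/8 (F(Y, O) = -3/8 + (¼)*10 = -3/8 + 5/2 = 17/8)
1/(38951 + F(A, -213)) = 1/(38951 + 17/8) = 1/(311625/8) = 8/311625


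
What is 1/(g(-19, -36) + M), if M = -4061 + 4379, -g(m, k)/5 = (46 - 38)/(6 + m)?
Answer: 13/4174 ≈ 0.0031145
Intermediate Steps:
g(m, k) = -40/(6 + m) (g(m, k) = -5*(46 - 38)/(6 + m) = -40/(6 + m))
M = 318
1/(g(-19, -36) + M) = 1/(-40/(6 - 19) + 318) = 1/(-40/(-13) + 318) = 1/(-40*(-1/13) + 318) = 1/(40/13 + 318) = 1/(4174/13) = 13/4174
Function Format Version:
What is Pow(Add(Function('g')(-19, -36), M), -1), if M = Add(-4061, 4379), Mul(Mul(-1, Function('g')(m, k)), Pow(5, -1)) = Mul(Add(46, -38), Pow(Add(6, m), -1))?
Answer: Rational(13, 4174) ≈ 0.0031145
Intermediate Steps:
Function('g')(m, k) = Mul(-40, Pow(Add(6, m), -1)) (Function('g')(m, k) = Mul(-5, Mul(Add(46, -38), Pow(Add(6, m), -1))) = Mul(-5, Mul(8, Pow(Add(6, m), -1))) = Mul(-40, Pow(Add(6, m), -1)))
M = 318
Pow(Add(Function('g')(-19, -36), M), -1) = Pow(Add(Mul(-40, Pow(Add(6, -19), -1)), 318), -1) = Pow(Add(Mul(-40, Pow(-13, -1)), 318), -1) = Pow(Add(Mul(-40, Rational(-1, 13)), 318), -1) = Pow(Add(Rational(40, 13), 318), -1) = Pow(Rational(4174, 13), -1) = Rational(13, 4174)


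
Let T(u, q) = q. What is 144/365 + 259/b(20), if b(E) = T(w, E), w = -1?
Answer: 19483/1460 ≈ 13.345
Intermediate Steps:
b(E) = E
144/365 + 259/b(20) = 144/365 + 259/20 = 19483/1460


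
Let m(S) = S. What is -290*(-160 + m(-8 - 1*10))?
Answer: 51620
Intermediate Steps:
-290*(-160 + m(-8 - 1*10)) = -290*(-160 + (-8 - 1*10)) = -290*(-160 + (-8 - 10)) = -290*(-160 - 18) = -290*(-178) = 51620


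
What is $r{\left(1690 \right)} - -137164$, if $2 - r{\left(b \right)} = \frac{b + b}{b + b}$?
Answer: $137165$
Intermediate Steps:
$r{\left(b \right)} = 1$ ($r{\left(b \right)} = 2 - \frac{b + b}{b + b} = 2 - \frac{2 b}{2 b} = 2 - 2 b \frac{1}{2 b} = 2 - 1 = 1$)
$r{\left(1690 \right)} - -137164 = 1 - -137164 = 1 + 137164 = 137165$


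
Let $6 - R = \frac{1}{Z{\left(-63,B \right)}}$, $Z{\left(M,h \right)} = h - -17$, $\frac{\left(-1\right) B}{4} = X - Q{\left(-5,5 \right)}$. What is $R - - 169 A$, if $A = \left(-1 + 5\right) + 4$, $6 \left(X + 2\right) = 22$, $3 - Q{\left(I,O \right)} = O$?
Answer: $\frac{9503}{7} \approx 1357.6$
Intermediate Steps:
$Q{\left(I,O \right)} = 3 - O$
$X = \frac{5}{3}$ ($X = -2 + \frac{1}{6} \cdot 22 = -2 + \frac{11}{3} = \frac{5}{3} \approx 1.6667$)
$A = 8$ ($A = 4 + 4 = 8$)
$B = - \frac{44}{3}$ ($B = - 4 \left(\frac{5}{3} - \left(3 - 5\right)\right) = - 4 \left(\frac{5}{3} - -2\right) = - 4 \left(\frac{5}{3} + 2\right) = \left(-4\right) \frac{11}{3} = - \frac{44}{3} \approx -14.667$)
$Z{\left(M,h \right)} = 17 + h$ ($Z{\left(M,h \right)} = h + 17 = 17 + h$)
$R = \frac{39}{7}$ ($R = 6 - \frac{1}{17 - \frac{44}{3}} = 6 - \frac{1}{\frac{7}{3}} = 6 - \frac{3}{7} = \frac{39}{7} \approx 5.5714$)
$R - - 169 A = \frac{39}{7} - \left(-169\right) 8 = \frac{39}{7} - -1352 = \frac{39}{7} + 1352 = \frac{9503}{7}$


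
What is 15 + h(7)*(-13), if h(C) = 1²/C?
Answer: 92/7 ≈ 13.143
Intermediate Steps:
h(C) = 1/C
15 + h(7)*(-13) = 15 - 13/7 = 92/7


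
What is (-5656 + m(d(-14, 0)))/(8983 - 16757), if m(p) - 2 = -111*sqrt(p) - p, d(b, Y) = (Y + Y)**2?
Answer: 2827/3887 ≈ 0.72730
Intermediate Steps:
d(b, Y) = 4*Y**2 (d(b, Y) = (2*Y)**2 = 4*Y**2)
m(p) = 2 - p - 111*sqrt(p) (m(p) = 2 + (-111*sqrt(p) - p) = 2 + (-p - 111*sqrt(p)) = 2 - p - 111*sqrt(p))
(-5656 + m(d(-14, 0)))/(8983 - 16757) = (-5656 + (2 - 4*0**2 - 111*sqrt(4*0**2)))/(8983 - 16757) = (-5656 + (2 - 4*0 - 111*sqrt(4*0)))/(-7774) = (-5656 + (2 - 1*0 - 111*sqrt(0)))*(-1/7774) = (-5656 + (2 + 0 - 111*0))*(-1/7774) = (-5656 + (2 + 0 + 0))*(-1/7774) = (-5656 + 2)*(-1/7774) = -5654*(-1/7774) = 2827/3887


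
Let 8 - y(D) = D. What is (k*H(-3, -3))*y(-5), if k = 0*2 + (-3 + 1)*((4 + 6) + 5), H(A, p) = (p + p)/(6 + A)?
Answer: 780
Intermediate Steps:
H(A, p) = 2*p/(6 + A) (H(A, p) = (2*p)/(6 + A) = 2*p/(6 + A))
y(D) = 8 - D
k = -30 (k = 0 - 2*(10 + 5) = 0 - 2*15 = 0 - 30 = -30)
(k*H(-3, -3))*y(-5) = (-60*(-3)/(6 - 3))*(8 - 1*(-5)) = (-60*(-3)/3)*(8 + 5) = -60*(-3)/3*13 = -30*(-2)*13 = 60*13 = 780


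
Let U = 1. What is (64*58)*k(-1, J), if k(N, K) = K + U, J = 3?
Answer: 14848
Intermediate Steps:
k(N, K) = 1 + K (k(N, K) = K + 1 = 1 + K)
(64*58)*k(-1, J) = (64*58)*(1 + 3) = 3712*4 = 14848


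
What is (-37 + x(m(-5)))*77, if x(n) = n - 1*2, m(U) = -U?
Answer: -2618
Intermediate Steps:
x(n) = -2 + n (x(n) = n - 2 = -2 + n)
(-37 + x(m(-5)))*77 = (-37 + (-2 - 1*(-5)))*77 = (-37 + (-2 + 5))*77 = (-37 + 3)*77 = -34*77 = -2618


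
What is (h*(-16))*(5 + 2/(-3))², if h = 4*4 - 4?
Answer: -10816/3 ≈ -3605.3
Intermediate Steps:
h = 12 (h = 16 - 4 = 12)
(h*(-16))*(5 + 2/(-3))² = (12*(-16))*(5 + 2/(-3))² = -192*(5 + 2*(-⅓))² = -192*(5 - ⅔)² = -192*(13/3)² = -192*169/9 = -10816/3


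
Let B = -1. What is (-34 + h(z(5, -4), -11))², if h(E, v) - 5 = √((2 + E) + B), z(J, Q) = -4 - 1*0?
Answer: (29 - I*√3)² ≈ 838.0 - 100.46*I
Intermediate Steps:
z(J, Q) = -4 (z(J, Q) = -4 + 0 = -4)
h(E, v) = 5 + √(1 + E) (h(E, v) = 5 + √((2 + E) - 1) = 5 + √(1 + E))
(-34 + h(z(5, -4), -11))² = (-34 + (5 + √(1 - 4)))² = (-34 + (5 + √(-3)))² = (-34 + (5 + I*√3))² = (-29 + I*√3)²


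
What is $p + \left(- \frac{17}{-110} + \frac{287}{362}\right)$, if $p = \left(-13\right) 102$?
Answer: $- \frac{13190899}{9955} \approx -1325.1$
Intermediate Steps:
$p = -1326$
$p + \left(- \frac{17}{-110} + \frac{287}{362}\right) = -1326 + \left(- \frac{17}{-110} + \frac{287}{362}\right) = -1326 + \left(\left(-17\right) \left(- \frac{1}{110}\right) + 287 \cdot \frac{1}{362}\right) = -1326 + \left(\frac{17}{110} + \frac{287}{362}\right) = -1326 + \frac{9431}{9955} = - \frac{13190899}{9955}$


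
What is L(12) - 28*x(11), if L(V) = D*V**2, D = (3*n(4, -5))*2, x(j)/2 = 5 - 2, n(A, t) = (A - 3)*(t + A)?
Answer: -1032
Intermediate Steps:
n(A, t) = (-3 + A)*(A + t)
x(j) = 6 (x(j) = 2*(5 - 2) = 2*3 = 6)
D = -6 (D = (3*(4**2 - 3*4 - 3*(-5) + 4*(-5)))*2 = (3*(16 - 12 + 15 - 20))*2 = (3*(-1))*2 = -3*2 = -6)
L(V) = -6*V**2
L(12) - 28*x(11) = -6*12**2 - 28*6 = -6*144 - 168 = -864 - 168 = -1032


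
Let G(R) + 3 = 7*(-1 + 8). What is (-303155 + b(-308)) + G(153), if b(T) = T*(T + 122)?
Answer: -245821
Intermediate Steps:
b(T) = T*(122 + T)
G(R) = 46 (G(R) = -3 + 7*(-1 + 8) = -3 + 7*7 = -3 + 49 = 46)
(-303155 + b(-308)) + G(153) = (-303155 - 308*(122 - 308)) + 46 = (-303155 - 308*(-186)) + 46 = (-303155 + 57288) + 46 = -245867 + 46 = -245821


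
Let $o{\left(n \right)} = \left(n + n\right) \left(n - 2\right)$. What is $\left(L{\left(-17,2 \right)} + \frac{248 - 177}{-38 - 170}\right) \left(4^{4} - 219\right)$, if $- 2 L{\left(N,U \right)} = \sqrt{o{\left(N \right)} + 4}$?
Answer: $- \frac{2627}{208} - \frac{185 \sqrt{26}}{2} \approx -484.29$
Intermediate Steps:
$o{\left(n \right)} = 2 n \left(-2 + n\right)$
$L{\left(N,U \right)} = - \frac{\sqrt{4 + 2 N \left(-2 + N\right)}}{2}$ ($L{\left(N,U \right)} = - \frac{\sqrt{2 N \left(-2 + N\right) + 4}}{2} = - \frac{\sqrt{4 + 2 N \left(-2 + N\right)}}{2}$)
$\left(L{\left(-17,2 \right)} + \frac{248 - 177}{-38 - 170}\right) \left(4^{4} - 219\right) = \left(- \frac{\sqrt{2} \sqrt{2 - 17 \left(-2 - 17\right)}}{2} + \frac{248 - 177}{-38 - 170}\right) \left(4^{4} - 219\right) = \left(- \frac{\sqrt{2} \sqrt{2 - -323}}{2} + \frac{71}{-208}\right) \left(256 - 219\right) = \left(- \frac{\sqrt{2} \sqrt{2 + 323}}{2} + 71 \left(- \frac{1}{208}\right)\right) 37 = \left(- \frac{\sqrt{2} \sqrt{325}}{2} - \frac{71}{208}\right) 37 = \left(- \frac{\sqrt{2} \cdot 5 \sqrt{13}}{2} - \frac{71}{208}\right) 37 = \left(- \frac{5 \sqrt{26}}{2} - \frac{71}{208}\right) 37 = \left(- \frac{71}{208} - \frac{5 \sqrt{26}}{2}\right) 37 = - \frac{2627}{208} - \frac{185 \sqrt{26}}{2}$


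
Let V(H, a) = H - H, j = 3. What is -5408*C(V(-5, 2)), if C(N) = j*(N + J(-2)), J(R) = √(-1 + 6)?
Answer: -16224*√5 ≈ -36278.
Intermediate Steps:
J(R) = √5
V(H, a) = 0
C(N) = 3*N + 3*√5 (C(N) = 3*(N + √5) = 3*N + 3*√5)
-5408*C(V(-5, 2)) = -5408*(3*0 + 3*√5) = -5408*(0 + 3*√5) = -16224*√5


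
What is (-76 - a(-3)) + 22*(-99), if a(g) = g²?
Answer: -2263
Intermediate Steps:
(-76 - a(-3)) + 22*(-99) = (-76 - 1*(-3)²) + 22*(-99) = (-76 - 1*9) - 2178 = (-76 - 9) - 2178 = -85 - 2178 = -2263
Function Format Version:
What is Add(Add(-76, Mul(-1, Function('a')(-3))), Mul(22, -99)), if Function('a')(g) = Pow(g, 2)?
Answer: -2263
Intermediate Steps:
Add(Add(-76, Mul(-1, Function('a')(-3))), Mul(22, -99)) = Add(Add(-76, Mul(-1, Pow(-3, 2))), Mul(22, -99)) = Add(Add(-76, Mul(-1, 9)), -2178) = Add(Add(-76, -9), -2178) = Add(-85, -2178) = -2263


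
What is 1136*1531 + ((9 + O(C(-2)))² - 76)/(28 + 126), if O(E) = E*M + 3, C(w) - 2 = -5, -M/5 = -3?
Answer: 267840277/154 ≈ 1.7392e+6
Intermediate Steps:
M = 15 (M = -5*(-3) = 15)
C(w) = -3 (C(w) = 2 - 5 = -3)
O(E) = 3 + 15*E (O(E) = E*15 + 3 = 15*E + 3 = 3 + 15*E)
1136*1531 + ((9 + O(C(-2)))² - 76)/(28 + 126) = 1136*1531 + ((9 + (3 + 15*(-3)))² - 76)/(28 + 126) = 1739216 + ((9 + (3 - 45))² - 76)/154 = 1739216 + ((9 - 42)² - 76)*(1/154) = 1739216 + ((-33)² - 76)*(1/154) = 1739216 + (1089 - 76)*(1/154) = 1739216 + 1013*(1/154) = 1739216 + 1013/154 = 267840277/154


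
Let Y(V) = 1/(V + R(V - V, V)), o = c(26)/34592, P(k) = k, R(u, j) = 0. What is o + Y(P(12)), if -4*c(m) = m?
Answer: 17257/207552 ≈ 0.083145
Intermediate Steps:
c(m) = -m/4
o = -13/69184 (o = -¼*26/34592 = -13/2*1/34592 = -13/69184 ≈ -0.00018790)
Y(V) = 1/V (Y(V) = 1/(V + 0) = 1/V)
o + Y(P(12)) = -13/69184 + 1/12 = 17257/207552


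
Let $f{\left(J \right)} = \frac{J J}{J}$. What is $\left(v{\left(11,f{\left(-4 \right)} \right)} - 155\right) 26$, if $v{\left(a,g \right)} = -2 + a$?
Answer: $-3796$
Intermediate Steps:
$f{\left(J \right)} = J$ ($f{\left(J \right)} = \frac{J^{2}}{J} = J$)
$\left(v{\left(11,f{\left(-4 \right)} \right)} - 155\right) 26 = \left(\left(-2 + 11\right) - 155\right) 26 = \left(9 - 155\right) 26 = \left(-146\right) 26 = -3796$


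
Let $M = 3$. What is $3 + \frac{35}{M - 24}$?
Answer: $\frac{4}{3} \approx 1.3333$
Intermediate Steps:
$3 + \frac{35}{M - 24} = 3 + \frac{35}{3 - 24} = 3 + \frac{35}{-21} = 3 + 35 \left(- \frac{1}{21}\right) = 3 - \frac{5}{3} = \frac{4}{3}$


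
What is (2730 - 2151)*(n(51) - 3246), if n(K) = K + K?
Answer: -1820376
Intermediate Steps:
n(K) = 2*K
(2730 - 2151)*(n(51) - 3246) = (2730 - 2151)*(2*51 - 3246) = 579*(102 - 3246) = 579*(-3144) = -1820376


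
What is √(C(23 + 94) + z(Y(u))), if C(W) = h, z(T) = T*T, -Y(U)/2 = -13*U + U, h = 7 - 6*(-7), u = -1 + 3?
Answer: √2353 ≈ 48.508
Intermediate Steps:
u = 2
h = 49 (h = 7 + 42 = 49)
Y(U) = 24*U (Y(U) = -2*(-13*U + U) = -(-24)*U = 24*U)
z(T) = T²
C(W) = 49
√(C(23 + 94) + z(Y(u))) = √(49 + (24*2)²) = √(49 + 48²) = √(49 + 2304) = √2353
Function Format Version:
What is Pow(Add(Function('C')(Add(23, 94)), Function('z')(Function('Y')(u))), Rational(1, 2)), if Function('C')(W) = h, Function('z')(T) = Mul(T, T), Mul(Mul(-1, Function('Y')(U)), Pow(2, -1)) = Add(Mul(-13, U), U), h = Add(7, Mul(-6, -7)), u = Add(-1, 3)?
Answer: Pow(2353, Rational(1, 2)) ≈ 48.508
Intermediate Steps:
u = 2
h = 49 (h = Add(7, 42) = 49)
Function('Y')(U) = Mul(24, U) (Function('Y')(U) = Mul(-2, Add(Mul(-13, U), U)) = Mul(-2, Mul(-12, U)) = Mul(24, U))
Function('z')(T) = Pow(T, 2)
Function('C')(W) = 49
Pow(Add(Function('C')(Add(23, 94)), Function('z')(Function('Y')(u))), Rational(1, 2)) = Pow(Add(49, Pow(Mul(24, 2), 2)), Rational(1, 2)) = Pow(Add(49, Pow(48, 2)), Rational(1, 2)) = Pow(Add(49, 2304), Rational(1, 2)) = Pow(2353, Rational(1, 2))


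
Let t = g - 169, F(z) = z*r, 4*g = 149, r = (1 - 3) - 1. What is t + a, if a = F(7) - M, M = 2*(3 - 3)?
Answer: -611/4 ≈ -152.75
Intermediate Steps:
M = 0 (M = 2*0 = 0)
r = -3 (r = -2 - 1 = -3)
g = 149/4 (g = (¼)*149 = 149/4 ≈ 37.250)
F(z) = -3*z (F(z) = z*(-3) = -3*z)
a = -21 (a = -3*7 - 1*0 = -21 + 0 = -21)
t = -527/4 (t = 149/4 - 169 = -527/4 ≈ -131.75)
t + a = -527/4 - 21 = -611/4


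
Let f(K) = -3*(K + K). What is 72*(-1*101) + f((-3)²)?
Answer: -7326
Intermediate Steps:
f(K) = -6*K
72*(-1*101) + f((-3)²) = 72*(-1*101) - 6*(-3)² = 72*(-101) - 6*9 = -7272 - 54 = -7326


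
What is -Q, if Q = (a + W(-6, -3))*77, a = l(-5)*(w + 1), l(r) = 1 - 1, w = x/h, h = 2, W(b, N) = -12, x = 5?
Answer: 924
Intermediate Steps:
w = 5/2 ≈ 2.5000
l(r) = 0
a = 0 (a = 0*(5/2 + 1) = 0*(7/2) = 0)
Q = -924 (Q = (0 - 12)*77 = -12*77 = -924)
-Q = -1*(-924) = 924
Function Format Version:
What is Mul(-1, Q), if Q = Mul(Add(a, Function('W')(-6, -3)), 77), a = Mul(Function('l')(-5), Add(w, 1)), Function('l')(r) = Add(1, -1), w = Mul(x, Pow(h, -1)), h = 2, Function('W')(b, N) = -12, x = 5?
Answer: 924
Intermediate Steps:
w = Rational(5, 2) (w = Mul(5, Pow(2, -1)) = Mul(5, Rational(1, 2)) = Rational(5, 2) ≈ 2.5000)
Function('l')(r) = 0
a = 0 (a = Mul(0, Add(Rational(5, 2), 1)) = Mul(0, Rational(7, 2)) = 0)
Q = -924 (Q = Mul(Add(0, -12), 77) = Mul(-12, 77) = -924)
Mul(-1, Q) = Mul(-1, -924) = 924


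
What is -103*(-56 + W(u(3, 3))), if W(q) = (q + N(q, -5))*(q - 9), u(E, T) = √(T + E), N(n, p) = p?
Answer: 515 + 1442*√6 ≈ 4047.2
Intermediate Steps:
u(E, T) = √(E + T)
W(q) = (-9 + q)*(-5 + q) (W(q) = (q - 5)*(q - 9) = (-5 + q)*(-9 + q) = (-9 + q)*(-5 + q))
-103*(-56 + W(u(3, 3))) = -103*(-56 + (45 + (√(3 + 3))² - 14*√(3 + 3))) = -103*(-56 + (45 + (√6)² - 14*√6)) = -103*(-56 + (45 + 6 - 14*√6)) = -103*(-56 + (51 - 14*√6)) = -103*(-5 - 14*√6) = 515 + 1442*√6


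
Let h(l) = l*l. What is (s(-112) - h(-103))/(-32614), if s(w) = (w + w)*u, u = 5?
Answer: 11729/32614 ≈ 0.35963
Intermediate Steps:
s(w) = 10*w (s(w) = (w + w)*5 = (2*w)*5 = 10*w)
h(l) = l**2
(s(-112) - h(-103))/(-32614) = (10*(-112) - 1*(-103)**2)/(-32614) = (-1120 - 1*10609)*(-1/32614) = (-1120 - 10609)*(-1/32614) = -11729*(-1/32614) = 11729/32614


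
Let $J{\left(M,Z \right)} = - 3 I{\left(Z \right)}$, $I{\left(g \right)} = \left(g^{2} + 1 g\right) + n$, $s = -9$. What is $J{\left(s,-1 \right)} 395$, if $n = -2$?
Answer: $2370$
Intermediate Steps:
$I{\left(g \right)} = -2 + g + g^{2}$ ($I{\left(g \right)} = \left(g^{2} + 1 g\right) - 2 = \left(g^{2} + g\right) - 2 = \left(g + g^{2}\right) - 2 = -2 + g + g^{2}$)
$J{\left(M,Z \right)} = 6 - 3 Z - 3 Z^{2}$ ($J{\left(M,Z \right)} = - 3 \left(-2 + Z + Z^{2}\right) = 6 - 3 Z - 3 Z^{2}$)
$J{\left(s,-1 \right)} 395 = \left(6 - -3 - 3 \left(-1\right)^{2}\right) 395 = \left(6 + 3 - 3\right) 395 = 6 \cdot 395 = 2370$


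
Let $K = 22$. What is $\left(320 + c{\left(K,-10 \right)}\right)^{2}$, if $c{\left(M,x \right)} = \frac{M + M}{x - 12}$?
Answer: $101124$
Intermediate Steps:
$c{\left(M,x \right)} = \frac{2 M}{-12 + x}$
$\left(320 + c{\left(K,-10 \right)}\right)^{2} = \left(320 + 2 \cdot 22 \frac{1}{-12 - 10}\right)^{2} = \left(320 + 2 \cdot 22 \frac{1}{-22}\right)^{2} = \left(320 + 2 \cdot 22 \left(- \frac{1}{22}\right)\right)^{2} = \left(320 - 2\right)^{2} = 318^{2} = 101124$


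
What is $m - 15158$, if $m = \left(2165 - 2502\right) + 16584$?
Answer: $1089$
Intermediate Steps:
$m = 16247$ ($m = -337 + 16584 = 16247$)
$m - 15158 = 16247 - 15158 = 1089$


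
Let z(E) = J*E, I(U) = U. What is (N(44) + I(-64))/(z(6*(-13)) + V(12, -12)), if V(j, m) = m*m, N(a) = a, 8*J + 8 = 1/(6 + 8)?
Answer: -1120/12393 ≈ -0.090374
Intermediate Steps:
J = -111/112 (J = -1 + 1/(8*(6 + 8)) = -1 + (⅛)/14 = -1 + (⅛)*(1/14) = -1 + 1/112 = -111/112 ≈ -0.99107)
V(j, m) = m²
z(E) = -111*E/112
(N(44) + I(-64))/(z(6*(-13)) + V(12, -12)) = (44 - 64)/(-333*(-13)/56 + (-12)²) = -20/(-111/112*(-78) + 144) = -20/(4329/56 + 144) = -20/12393/56 = -20*56/12393 = -1120/12393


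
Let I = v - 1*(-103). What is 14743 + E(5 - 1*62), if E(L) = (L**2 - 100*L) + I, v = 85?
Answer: 23880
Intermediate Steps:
I = 188 (I = 85 - 1*(-103) = 85 + 103 = 188)
E(L) = 188 + L**2 - 100*L (E(L) = (L**2 - 100*L) + 188 = 188 + L**2 - 100*L)
14743 + E(5 - 1*62) = 14743 + (188 + (5 - 1*62)**2 - 100*(5 - 1*62)) = 14743 + (188 + (5 - 62)**2 - 100*(5 - 62)) = 14743 + (188 + (-57)**2 - 100*(-57)) = 14743 + (188 + 3249 + 5700) = 14743 + 9137 = 23880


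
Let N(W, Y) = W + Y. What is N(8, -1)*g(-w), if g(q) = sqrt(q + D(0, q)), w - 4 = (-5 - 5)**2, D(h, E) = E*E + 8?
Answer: 28*sqrt(670) ≈ 724.76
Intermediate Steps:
D(h, E) = 8 + E**2 (D(h, E) = E**2 + 8 = 8 + E**2)
w = 104 (w = 4 + (-5 - 5)**2 = 4 + (-10)**2 = 4 + 100 = 104)
g(q) = sqrt(8 + q + q**2) (g(q) = sqrt(q + (8 + q**2)) = sqrt(8 + q + q**2))
N(8, -1)*g(-w) = (8 - 1)*sqrt(8 - 1*104 + (-1*104)**2) = 7*sqrt(8 - 104 + (-104)**2) = 7*sqrt(8 - 104 + 10816) = 7*sqrt(10720) = 7*(4*sqrt(670)) = 28*sqrt(670)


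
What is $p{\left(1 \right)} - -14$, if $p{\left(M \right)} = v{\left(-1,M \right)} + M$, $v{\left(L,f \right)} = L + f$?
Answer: $15$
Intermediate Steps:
$p{\left(M \right)} = -1 + 2 M$ ($p{\left(M \right)} = \left(-1 + M\right) + M = -1 + 2 M$)
$p{\left(1 \right)} - -14 = \left(-1 + 2 \cdot 1\right) - -14 = \left(-1 + 2\right) + 14 = 1 + 14 = 15$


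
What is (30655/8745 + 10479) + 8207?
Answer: 32687945/1749 ≈ 18690.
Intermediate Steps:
(30655/8745 + 10479) + 8207 = (30655*(1/8745) + 10479) + 8207 = (6131/1749 + 10479) + 8207 = 18333902/1749 + 8207 = 32687945/1749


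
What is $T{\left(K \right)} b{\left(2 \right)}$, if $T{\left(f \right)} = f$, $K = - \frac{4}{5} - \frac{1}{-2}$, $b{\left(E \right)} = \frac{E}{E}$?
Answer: $- \frac{3}{10} \approx -0.3$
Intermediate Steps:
$b{\left(E \right)} = 1$
$K = - \frac{3}{10}$ ($K = \left(-4\right) \frac{1}{5} - - \frac{1}{2} = - \frac{4}{5} + \frac{1}{2} = - \frac{3}{10} \approx -0.3$)
$T{\left(K \right)} b{\left(2 \right)} = \left(- \frac{3}{10}\right) 1 = - \frac{3}{10}$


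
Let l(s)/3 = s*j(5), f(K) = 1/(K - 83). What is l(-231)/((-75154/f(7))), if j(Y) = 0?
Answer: 0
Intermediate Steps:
f(K) = 1/(-83 + K)
l(s) = 0 (l(s) = 3*(s*0) = 3*0 = 0)
l(-231)/((-75154/f(7))) = 0/((-75154/(1/(-83 + 7)))) = 0/((-75154/(1/(-76)))) = 0/((-75154/(-1/76))) = 0/((-75154*(-76))) = 0/5711704 = 0*(1/5711704) = 0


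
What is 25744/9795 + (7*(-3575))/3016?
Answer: -12882767/2272440 ≈ -5.6691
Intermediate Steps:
25744/9795 + (7*(-3575))/3016 = 25744*(1/9795) - 25025*1/3016 = 25744/9795 - 1925/232 = -12882767/2272440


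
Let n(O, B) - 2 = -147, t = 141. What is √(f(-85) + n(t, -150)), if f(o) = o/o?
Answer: 12*I ≈ 12.0*I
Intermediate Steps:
n(O, B) = -145 (n(O, B) = 2 - 147 = -145)
f(o) = 1
√(f(-85) + n(t, -150)) = √(1 - 145) = √(-144) = 12*I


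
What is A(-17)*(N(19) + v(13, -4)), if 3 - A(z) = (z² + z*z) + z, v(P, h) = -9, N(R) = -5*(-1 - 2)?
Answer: -3348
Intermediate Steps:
N(R) = 15 (N(R) = -5*(-3) = 15)
A(z) = 3 - z - 2*z² (A(z) = 3 - ((z² + z*z) + z) = 3 - ((z² + z²) + z) = 3 - (2*z² + z) = 3 - (z + 2*z²) = 3 + (-z - 2*z²) = 3 - z - 2*z²)
A(-17)*(N(19) + v(13, -4)) = (3 - 1*(-17) - 2*(-17)²)*(15 - 9) = (3 + 17 - 2*289)*6 = (3 + 17 - 578)*6 = -558*6 = -3348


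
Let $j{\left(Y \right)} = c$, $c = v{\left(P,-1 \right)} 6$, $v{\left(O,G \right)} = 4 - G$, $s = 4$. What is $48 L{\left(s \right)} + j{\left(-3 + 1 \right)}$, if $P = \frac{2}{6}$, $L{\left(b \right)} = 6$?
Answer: $318$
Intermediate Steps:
$P = \frac{1}{3}$ ($P = 2 \cdot \frac{1}{6} = \frac{1}{3} \approx 0.33333$)
$c = 30$ ($c = \left(4 - -1\right) 6 = \left(4 + 1\right) 6 = 5 \cdot 6 = 30$)
$j{\left(Y \right)} = 30$
$48 L{\left(s \right)} + j{\left(-3 + 1 \right)} = 48 \cdot 6 + 30 = 288 + 30 = 318$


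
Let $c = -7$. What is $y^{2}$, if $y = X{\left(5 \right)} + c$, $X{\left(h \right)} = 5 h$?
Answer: $324$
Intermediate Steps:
$y = 18$ ($y = 5 \cdot 5 - 7 = 25 - 7 = 18$)
$y^{2} = 18^{2} = 324$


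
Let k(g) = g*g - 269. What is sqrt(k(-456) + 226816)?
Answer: 7*sqrt(8867) ≈ 659.15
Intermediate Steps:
k(g) = -269 + g**2 (k(g) = g**2 - 269 = -269 + g**2)
sqrt(k(-456) + 226816) = sqrt((-269 + (-456)**2) + 226816) = sqrt((-269 + 207936) + 226816) = sqrt(207667 + 226816) = sqrt(434483) = 7*sqrt(8867)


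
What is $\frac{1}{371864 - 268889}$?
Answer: $\frac{1}{102975} \approx 9.7111 \cdot 10^{-6}$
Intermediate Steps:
$\frac{1}{371864 - 268889} = \frac{1}{102975}$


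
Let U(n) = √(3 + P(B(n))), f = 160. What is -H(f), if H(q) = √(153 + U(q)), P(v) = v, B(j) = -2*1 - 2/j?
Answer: -√(15300 + 5*√395)/10 ≈ -12.409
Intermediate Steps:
B(j) = -2 - 2/j
U(n) = √(1 - 2/n) (U(n) = √(3 + (-2 - 2/n)) = √(1 - 2/n))
H(q) = √(153 + √((-2 + q)/q))
-H(f) = -√(153 + √((-2 + 160)/160)) = -√(153 + √((1/160)*158)) = -√(153 + √(79/80)) = -√(153 + √395/20)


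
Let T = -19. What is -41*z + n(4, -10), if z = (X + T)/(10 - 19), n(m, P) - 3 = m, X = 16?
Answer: -20/3 ≈ -6.6667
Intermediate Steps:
n(m, P) = 3 + m
z = ⅓ (z = (16 - 19)/(10 - 19) = -3/(-9) = -3*(-⅑) = ⅓ ≈ 0.33333)
-41*z + n(4, -10) = -41*⅓ + (3 + 4) = -41/3 + 7 = -20/3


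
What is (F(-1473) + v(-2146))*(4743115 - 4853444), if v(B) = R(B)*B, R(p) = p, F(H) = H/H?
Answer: -508100019293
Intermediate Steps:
F(H) = 1
v(B) = B² (v(B) = B*B = B²)
(F(-1473) + v(-2146))*(4743115 - 4853444) = (1 + (-2146)²)*(4743115 - 4853444) = (1 + 4605316)*(-110329) = 4605317*(-110329) = -508100019293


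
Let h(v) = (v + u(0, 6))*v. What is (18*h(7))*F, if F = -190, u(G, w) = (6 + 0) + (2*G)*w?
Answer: -311220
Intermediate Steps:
u(G, w) = 6 + 2*G*w
h(v) = v*(6 + v) (h(v) = (v + (6 + 2*0*6))*v = (v + (6 + 0))*v = (v + 6)*v = (6 + v)*v = v*(6 + v))
(18*h(7))*F = (18*(7*(6 + 7)))*(-190) = (18*(7*13))*(-190) = (18*91)*(-190) = 1638*(-190) = -311220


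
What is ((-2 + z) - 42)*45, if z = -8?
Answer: -2340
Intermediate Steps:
((-2 + z) - 42)*45 = ((-2 - 8) - 42)*45 = (-10 - 42)*45 = -52*45 = -2340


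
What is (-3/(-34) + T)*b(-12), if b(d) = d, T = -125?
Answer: 25482/17 ≈ 1498.9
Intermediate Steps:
(-3/(-34) + T)*b(-12) = (-3/(-34) - 125)*(-12) = (-3*(-1/34) - 125)*(-12) = (3/34 - 125)*(-12) = -4247/34*(-12) = 25482/17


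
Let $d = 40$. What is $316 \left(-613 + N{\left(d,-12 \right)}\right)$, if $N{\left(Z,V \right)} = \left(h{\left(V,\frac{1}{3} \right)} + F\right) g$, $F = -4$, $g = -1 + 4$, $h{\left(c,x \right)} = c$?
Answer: $-208876$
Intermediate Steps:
$g = 3$
$N{\left(Z,V \right)} = -12 + 3 V$ ($N{\left(Z,V \right)} = \left(V - 4\right) 3 = \left(-4 + V\right) 3 = -12 + 3 V$)
$316 \left(-613 + N{\left(d,-12 \right)}\right) = 316 \left(-613 + \left(-12 + 3 \left(-12\right)\right)\right) = 316 \left(-613 - 48\right) = 316 \left(-661\right) = -208876$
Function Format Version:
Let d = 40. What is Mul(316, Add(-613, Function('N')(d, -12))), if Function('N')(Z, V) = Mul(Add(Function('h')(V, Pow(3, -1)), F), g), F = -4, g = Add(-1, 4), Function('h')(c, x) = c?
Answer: -208876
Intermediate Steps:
g = 3
Function('N')(Z, V) = Add(-12, Mul(3, V)) (Function('N')(Z, V) = Mul(Add(V, -4), 3) = Mul(Add(-4, V), 3) = Add(-12, Mul(3, V)))
Mul(316, Add(-613, Function('N')(d, -12))) = Mul(316, Add(-613, Add(-12, Mul(3, -12)))) = Mul(316, Add(-613, Add(-12, -36))) = Mul(316, Add(-613, -48)) = Mul(316, -661) = -208876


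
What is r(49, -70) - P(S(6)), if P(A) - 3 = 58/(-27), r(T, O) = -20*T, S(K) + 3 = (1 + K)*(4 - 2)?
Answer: -26483/27 ≈ -980.85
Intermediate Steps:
S(K) = -1 + 2*K (S(K) = -3 + (1 + K)*(4 - 2) = -3 + (1 + K)*2 = -3 + (2 + 2*K) = -1 + 2*K)
P(A) = 23/27 (P(A) = 3 + 58/(-27) = 3 + 58*(-1/27) = 3 - 58/27 = 23/27)
r(49, -70) - P(S(6)) = -20*49 - 1*23/27 = -980 - 23/27 = -26483/27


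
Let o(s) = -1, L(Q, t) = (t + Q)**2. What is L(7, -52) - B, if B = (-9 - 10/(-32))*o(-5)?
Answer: 32261/16 ≈ 2016.3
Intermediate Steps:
L(Q, t) = (Q + t)**2
B = 139/16 (B = (-9 - 10/(-32))*(-1) = (-9 - 10*(-1/32))*(-1) = (-9 + 5/16)*(-1) = -139/16*(-1) = 139/16 ≈ 8.6875)
L(7, -52) - B = (7 - 52)**2 - 1*139/16 = (-45)**2 - 139/16 = 2025 - 139/16 = 32261/16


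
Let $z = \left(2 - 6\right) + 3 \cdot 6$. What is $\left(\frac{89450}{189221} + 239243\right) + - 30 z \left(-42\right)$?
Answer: $\frac{48607747593}{189221} \approx 2.5688 \cdot 10^{5}$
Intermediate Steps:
$z = 14$ ($z = \left(2 - 6\right) + 18 = -4 + 18 = 14$)
$\left(\frac{89450}{189221} + 239243\right) + - 30 z \left(-42\right) = \left(\frac{89450}{189221} + 239243\right) + \left(-30\right) 14 \left(-42\right) = \left(89450 \cdot \frac{1}{189221} + 239243\right) - -17640 = \left(\frac{89450}{189221} + 239243\right) + 17640 = \frac{45269889153}{189221} + 17640 = \frac{48607747593}{189221}$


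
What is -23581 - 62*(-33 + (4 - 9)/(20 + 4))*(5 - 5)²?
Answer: -23581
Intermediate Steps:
-23581 - 62*(-33 + (4 - 9)/(20 + 4))*(5 - 5)² = -23581 - 62*(-33 - 5/24)*0² = -23581 - 62*(-33 - 5*1/24)*0 = -23581 - 62*(-33 - 5/24)*0 = -23581 - (-24707)*0/12 = -23581 - 62*0 = -23581 + 0 = -23581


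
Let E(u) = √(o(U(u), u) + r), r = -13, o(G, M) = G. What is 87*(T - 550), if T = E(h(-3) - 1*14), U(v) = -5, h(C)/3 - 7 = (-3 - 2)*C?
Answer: -47850 + 261*I*√2 ≈ -47850.0 + 369.11*I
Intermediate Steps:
h(C) = 21 - 15*C (h(C) = 21 + 3*((-3 - 2)*C) = 21 + 3*(-5*C) = 21 - 15*C)
E(u) = 3*I*√2 (E(u) = √(-5 - 13) = √(-18) = 3*I*√2)
T = 3*I*√2 ≈ 4.2426*I
87*(T - 550) = 87*(3*I*√2 - 550) = 87*(-550 + 3*I*√2) = -47850 + 261*I*√2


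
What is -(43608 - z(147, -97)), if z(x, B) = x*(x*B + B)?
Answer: -2153940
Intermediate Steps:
z(x, B) = x*(B + B*x) (z(x, B) = x*(B*x + B) = x*(B + B*x))
-(43608 - z(147, -97)) = -(43608 - (-97)*147*(1 + 147)) = -(43608 - (-97)*147*148) = -(43608 - 1*(-2110332)) = -(43608 + 2110332) = -1*2153940 = -2153940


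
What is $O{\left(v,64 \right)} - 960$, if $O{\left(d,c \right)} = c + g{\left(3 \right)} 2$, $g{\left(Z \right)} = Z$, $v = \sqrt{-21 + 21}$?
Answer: $-890$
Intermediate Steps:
$v = 0$ ($v = \sqrt{0} = 0$)
$O{\left(d,c \right)} = 6 + c$ ($O{\left(d,c \right)} = c + 3 \cdot 2 = c + 6 = 6 + c$)
$O{\left(v,64 \right)} - 960 = \left(6 + 64\right) - 960 = 70 - 960 = -890$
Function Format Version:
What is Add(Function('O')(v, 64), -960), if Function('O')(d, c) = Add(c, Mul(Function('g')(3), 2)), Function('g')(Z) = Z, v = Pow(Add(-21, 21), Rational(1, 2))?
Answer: -890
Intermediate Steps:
v = 0 (v = Pow(0, Rational(1, 2)) = 0)
Function('O')(d, c) = Add(6, c) (Function('O')(d, c) = Add(c, Mul(3, 2)) = Add(c, 6) = Add(6, c))
Add(Function('O')(v, 64), -960) = Add(Add(6, 64), -960) = Add(70, -960) = -890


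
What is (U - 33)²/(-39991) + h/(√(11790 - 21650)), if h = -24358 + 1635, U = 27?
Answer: -36/39991 + 22723*I*√2465/4930 ≈ -0.0009002 + 228.84*I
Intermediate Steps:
h = -22723
(U - 33)²/(-39991) + h/(√(11790 - 21650)) = (27 - 33)²/(-39991) - 22723/√(11790 - 21650) = (-6)²*(-1/39991) - 22723*(-I*√2465/4930) = 36*(-1/39991) - 22723*(-I*√2465/4930) = -36/39991 - (-22723)*I*√2465/4930 = -36/39991 + 22723*I*√2465/4930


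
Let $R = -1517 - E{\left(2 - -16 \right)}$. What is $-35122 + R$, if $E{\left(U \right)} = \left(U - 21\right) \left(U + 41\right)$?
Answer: $-36462$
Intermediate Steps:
$E{\left(U \right)} = \left(-21 + U\right) \left(41 + U\right)$
$R = -1340$ ($R = -1517 - \left(-861 + \left(2 - -16\right)^{2} + 20 \left(2 - -16\right)\right) = -1517 - \left(-861 + \left(2 + 16\right)^{2} + 20 \left(2 + 16\right)\right) = -1517 - \left(-861 + 18^{2} + 20 \cdot 18\right) = -1517 - \left(-861 + 324 + 360\right) = -1517 - -177 = -1517 + 177 = -1340$)
$-35122 + R = -35122 - 1340 = -36462$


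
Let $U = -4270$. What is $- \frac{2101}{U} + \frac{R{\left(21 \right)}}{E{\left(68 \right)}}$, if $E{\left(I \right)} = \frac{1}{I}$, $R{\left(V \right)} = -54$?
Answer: $- \frac{15677339}{4270} \approx -3671.5$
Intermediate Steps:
$- \frac{2101}{U} + \frac{R{\left(21 \right)}}{E{\left(68 \right)}} = - \frac{2101}{-4270} - \frac{54}{\frac{1}{68}} = \left(-2101\right) \left(- \frac{1}{4270}\right) - 54 \frac{1}{\frac{1}{68}} = \frac{2101}{4270} - 3672 = - \frac{15677339}{4270}$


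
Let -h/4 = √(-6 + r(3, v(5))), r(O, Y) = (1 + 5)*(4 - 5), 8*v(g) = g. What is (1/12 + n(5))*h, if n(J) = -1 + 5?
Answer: -98*I*√3/3 ≈ -56.58*I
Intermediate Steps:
v(g) = g/8
r(O, Y) = -6 (r(O, Y) = 6*(-1) = -6)
n(J) = 4
h = -8*I*√3 (h = -4*√(-6 - 6) = -8*I*√3 ≈ -13.856*I)
(1/12 + n(5))*h = (1/12 + 4)*(-8*I*√3) = 49*(-8*I*√3)/12 = -98*I*√3/3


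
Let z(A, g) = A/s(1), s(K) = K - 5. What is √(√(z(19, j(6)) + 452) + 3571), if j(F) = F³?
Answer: √(14284 + 2*√1789)/2 ≈ 59.935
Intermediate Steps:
s(K) = -5 + K
z(A, g) = -A/4 (z(A, g) = A/(-5 + 1) = A/(-4) = A*(-¼) = -A/4)
√(√(z(19, j(6)) + 452) + 3571) = √(√(-¼*19 + 452) + 3571) = √(√(-19/4 + 452) + 3571) = √(√(1789/4) + 3571) = √(√1789/2 + 3571) = √(3571 + √1789/2)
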